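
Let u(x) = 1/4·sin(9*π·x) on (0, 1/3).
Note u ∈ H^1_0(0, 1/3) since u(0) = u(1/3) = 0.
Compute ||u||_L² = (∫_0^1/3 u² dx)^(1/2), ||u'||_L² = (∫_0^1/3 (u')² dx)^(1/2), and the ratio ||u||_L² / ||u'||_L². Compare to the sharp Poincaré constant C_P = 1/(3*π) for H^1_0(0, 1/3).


||u||_L² / ||u'||_L² = 1/(9*π) < C_P = 1/(3*π).

u(x) = 1/4·sin(9*π·x), so u'(x) = 9*π*cos(9*π*x)/4.
Writing u(x) = A·sin(kπx/L) with A = 1/4 and k = 3, use ∫_0^L sin²(kπx/L) dx = L/2 and ∫_0^L cos²(kπx/L) dx = L/2.
u² = 1/16·sin²(9*π·x) and (u')² = 81*π^2/16·cos²(9*π·x), and each of sin², cos² integrates to L/2 = 1/6 over (0, 1/3).
∫_0^1/3 u² dx = 1/96, so ||u||_L² = sqrt(6)/24.
∫_0^1/3 (u')² dx = 27*π^2/32, so ||u'||_L² = 3*sqrt(6)*π/8.
Ratio ||u||_L² / ||u'||_L² = 1/(9*π).
Sharp Poincaré constant on H^1_0(0, 1/3) is C_P = L/π = 1/(3*π), achieved by sin(3*π·x).
This is the k = 3 harmonic; the ratio L/(kπ) is strictly less than C_P = L/π, consistent with the sharp inequality ||u||_L² ≤ C_P ||u'||_L².


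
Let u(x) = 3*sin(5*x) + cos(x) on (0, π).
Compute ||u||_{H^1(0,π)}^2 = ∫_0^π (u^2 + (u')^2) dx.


||u||_{H^1(0,π)}^2 = 118*π

u'(x) = -sin(x) + 15*cos(5*x).
Expand u² and (u')² and integrate term by term on (0, π), using: for integers n ≥ 1, ∫_0^π sin²(nx) dx = ∫_0^π cos²(nx) dx = π/2; for n ≠ n', ∫_0^π sin(nx)sin(n'x) dx = ∫_0^π cos(nx)cos(n'x) dx = 0; and by product-to-sum, ∫_0^π sin(nx)cos(n'x) dx = ½∫_0^π [sin((n+n')x) + sin((n−n')x)] dx, which is 0 when n+n' is even and 2n/(n²−n'²) when n+n' is odd (it need not vanish on (0, π)).
  u² squared terms: (3)²·∫sin(5x)² dx = 9·π/2 = 9*π/2;  (1)²·∫cos(x)² dx = 1·π/2 = π/2.
  u² cross terms: 2·(3)·(1)·∫sin(5x)·cos(x) dx = 6·(0) = 0.
  So ∫_0^π u² dx = 9*π/2 + π/2 + 0 = 5*π.
  (u')² squared terms: (-1)²·∫sin(x)² dx = 1·π/2 = π/2;  (15)²·∫cos(5x)² dx = 225·π/2 = 225*π/2.
  (u')² cross terms: 2·(-1)·(15)·∫sin(x)·cos(5x) dx = -30·(0) = 0.
  So ∫_0^π (u')² dx = π/2 + 225*π/2 + 0 = 113*π.
||u||_{H^1}^2 = (5*π) + (113*π) = 118*π.


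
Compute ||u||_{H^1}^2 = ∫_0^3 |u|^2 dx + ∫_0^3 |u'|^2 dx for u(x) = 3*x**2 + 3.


||u||_{H^1}^2 = 4752/5

The H^1 norm (squared) on an interval (0, L) is
  ||u||_{H^1}^2 = ∫_0^L u(x)^2 dx + ∫_0^L u'(x)^2 dx.
Compute u'(x) = 6*x.
Then u(x)^2 = 9*x**4 + 18*x**2 + 9 and u'(x)^2 = 36*x**2.
Integrate each monomial from 0 to 3 using ∫_0^3 c·x^n dx = c·3^(n+1)/(n+1):
  ∫_0^3 u(x)^2 dx = ∫_0^3 (9*x^4 + 18*x^2 + 9) dx. Term by term:
    ∫_0^3 9*x^4 dx = 2187/5;  ∫_0^3 18*x^2 dx = 162;  ∫_0^3 9 dx = 27.
  Sum: 2187/5 + 162 + 27 = 3132/5.
  ∫_0^3 u'(x)^2 dx = ∫_0^3 (36*x^2) dx. Term by term:
    ∫_0^3 36*x^2 dx = 324.
Adding: ||u||_{H^1}^2 = 3132/5 + 324 = 4752/5.


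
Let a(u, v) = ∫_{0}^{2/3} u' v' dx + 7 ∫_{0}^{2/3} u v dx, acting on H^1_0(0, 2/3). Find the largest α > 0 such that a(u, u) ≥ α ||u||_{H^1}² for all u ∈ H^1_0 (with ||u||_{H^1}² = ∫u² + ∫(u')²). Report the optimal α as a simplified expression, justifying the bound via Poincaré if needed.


α = 1

Coercivity of a(·,·) on H^1_0(0, 2/3) means a(u, u) ≥ α ||u||_{H^1}² for every u ∈ H^1_0.
The interval has length L = 2/3, and Poincaré/coercivity depend only on L. Here a(u, u) = ∫(u')² + (7)·∫u².
Here c = 7 ≥ 1, so a(u,u) = ∫(u')² + c∫u² ≥ ∫(u')² + ∫u² = ||u||_{H^1}², i.e. α = 1 works. No larger α is possible: a(u,u) ≥ α||u||_{H^1}² means (1−α)∫(u')² ≥ (α−c)∫u², and for the modes u_n = sin(nπ(x−x₀)/L) (x₀ the left endpoint) one has ∫u_n²/∫(u_n')² = (L/(nπ))² → 0, so a(u_n,u_n)/||u_n||_{H^1}² → 1. Hence the optimal constant is α = 1.
Therefore α = 1.


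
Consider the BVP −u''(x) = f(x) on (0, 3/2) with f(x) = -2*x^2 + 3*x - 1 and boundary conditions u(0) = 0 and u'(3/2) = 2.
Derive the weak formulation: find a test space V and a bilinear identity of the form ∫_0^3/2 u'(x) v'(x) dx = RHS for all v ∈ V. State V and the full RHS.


V = {v ∈ H^1(0, 3/2) : v(0) = 0} (test functions vanish at x = 0 where u is specified); weak form: ∫_0^3/2 u'v' dx = ∫_0^3/2 (-2*x^2 + 3*x - 1) v dx + 2·v(3/2) for all v ∈ V.

Multiply both sides by a test function v and integrate from 0 to 3/2:
  ∫_0^3/2 −u''(x) v(x) dx = ∫_0^3/2 f(x) v(x) dx.
Integrate the LHS by parts once:
  ∫_0^3/2 −u'' v dx = −[u'(x) v(x)]_0^3/2 + ∫_0^3/2 u'(x) v'(x) dx.
Thus ∫_0^3/2 u'(x) v'(x) dx = ∫_0^3/2 f(x) v(x) dx + [u'(x) v(x)]_0^3/2.
Choose V so that boundary terms are either known or forced to vanish.
Mixed BC: u(0) = 0 (Dirichlet) and u'(3/2) = 2 (Neumann). Define V = {v ∈ H^1(0, 3/2) : v(0) = 0}. Then [u' v]_0^3/2 = u'(3/2)·v(3/2) − u'(0)·0 = 2·v(3/2).
Weak formulation: find u (satisfying any essential BC) such that ∫_0^3/2 u'(x) v'(x) dx = ∫_0^3/2 f v dx + 2·v(3/2) for all v ∈ V (Dirichlet at 0 absorbed into V; Neumann datum at x = 3/2 contributes the boundary term).
Substituting f(x) = -2*x^2 + 3*x - 1, the right-hand side is ∫_0^3/2 (-2*x^2 + 3*x - 1) v dx + 2·v(3/2).


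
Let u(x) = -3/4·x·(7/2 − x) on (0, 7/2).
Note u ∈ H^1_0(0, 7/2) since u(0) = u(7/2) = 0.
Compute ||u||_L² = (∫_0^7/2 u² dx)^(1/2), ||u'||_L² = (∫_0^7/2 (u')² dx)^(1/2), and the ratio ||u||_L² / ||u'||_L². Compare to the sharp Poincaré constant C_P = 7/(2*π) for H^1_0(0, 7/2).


||u||_L² / ||u'||_L² = 7*sqrt(10)/20 < C_P = 7/(2*π).

u(x) = -3/4·x·(7/2 − x), so u'(x) = 3*x/2 - 21/8.
u(x) = -3/4·x·(7/2 − x) vanishes at x = 0 and x = 7/2, so u ∈ H^1_0(0, 7/2). Differentiate via the product rule and integrate the resulting polynomials term by term.
  ∫_0^7/2 u² dx = ∫_0^7/2 (9*x^4/16 - 63*x^3/16 + 441*x^2/64) dx. Term by term:
    ∫_0^7/2 9*x^4/16 dx = 151263/2560;  ∫_0^7/2 -63*x^3/16 dx = -151263/1024;  ∫_0^7/2 441*x^2/64 dx = 50421/512.
  Sum: 151263/2560 − 151263/1024 + 50421/512 = 50421/5120.
  ∫_0^7/2 (u')² dx = ∫_0^7/2 (9*x^2/4 - 63*x/8 + 441/64) dx. Term by term:
    ∫_0^7/2 9*x^2/4 dx = 1029/32;  ∫_0^7/2 -63*x/8 dx = -3087/64;  ∫_0^7/2 441/64 dx = 3087/128.
  Sum: 1029/32 − 3087/64 + 3087/128 = 1029/128.
∫_0^7/2 u² dx = 50421/5120, so ||u||_L² = 49*sqrt(105)/160.
∫_0^7/2 (u')² dx = 1029/128, so ||u'||_L² = 7*sqrt(42)/16.
Ratio ||u||_L² / ||u'||_L² = 7*sqrt(10)/20.
Sharp Poincaré constant on H^1_0(0, 7/2) is C_P = L/π = 7/(2*π), achieved by sin(2*π/7·x).
A polynomial bump cannot attain the sharp Poincaré constant (only the first sine eigenfunction does), so the ratio is strictly less than C_P, consistent with ||u||_L² ≤ C_P ||u'||_L².


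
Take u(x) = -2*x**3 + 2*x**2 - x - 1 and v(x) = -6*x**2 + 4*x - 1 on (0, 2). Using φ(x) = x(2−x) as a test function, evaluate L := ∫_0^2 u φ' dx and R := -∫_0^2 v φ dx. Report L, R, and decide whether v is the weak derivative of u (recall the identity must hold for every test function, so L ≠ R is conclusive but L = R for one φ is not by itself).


LHS = 28/5, RHS = 28/5. Yes, v = u' weakly.

u(x) = -2*x**3 + 2*x**2 - x - 1, classical derivative u'(x) = -6*x**2 + 4*x - 1.
φ(x) = x(2−x), so φ'(x) = 2 - 2*x.
Note φ(0) = φ(2) = 0, so the boundary term u·φ vanishes.
LHS = ∫_0^2 u(x) φ'(x) dx = ∫_0^2 (4*x^4 - 8*x^3 + 6*x^2 - 2) dx. Term by term:
  ∫_0^2 4*x^4 dx = 128/5;  ∫_0^2 -8*x^3 dx = -32;  ∫_0^2 6*x^2 dx = 16;
  ∫_0^2 -2 dx = -4.
Sum: 128/5 − 32 + 16 − 4 = 28/5.
So LHS = 28/5.
∫_0^2 v(x) φ(x) dx = ∫_0^2 (6*x^4 - 16*x^3 + 9*x^2 - 2*x) dx. Term by term:
  ∫_0^2 6*x^4 dx = 192/5;  ∫_0^2 -16*x^3 dx = -64;  ∫_0^2 9*x^2 dx = 24;
  ∫_0^2 -2*x dx = -4.
Sum: 192/5 − 64 + 24 − 4 = -28/5.
So RHS = -∫_0^2 v(x) φ(x) dx = 28/5.
LHS = RHS, so the identity holds for this test φ.
Moreover u is smooth here and v(x) = u'(x) = -6*x**2 + 4*x - 1 pointwise, so the identity holds for every test function. Hence v is the weak derivative of u.


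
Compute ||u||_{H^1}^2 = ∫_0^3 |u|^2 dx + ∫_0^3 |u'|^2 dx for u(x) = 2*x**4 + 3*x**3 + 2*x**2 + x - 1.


||u||_{H^1}^2 = 2545491/35

The H^1 norm (squared) on an interval (0, L) is
  ||u||_{H^1}^2 = ∫_0^L u(x)^2 dx + ∫_0^L u'(x)^2 dx.
Compute u'(x) = 8*x**3 + 9*x**2 + 4*x + 1.
Then u(x)^2 = 4*x**8 + 12*x**7 + 17*x**6 + 16*x**5 + 6*x**4 - 2*x**3 - 3*x**2 - 2*x + 1 and u'(x)^2 = 64*x**6 + 144*x**5 + 145*x**4 + 88*x**3 + 34*x**2 + 8*x + 1.
Integrate each monomial from 0 to 3 using ∫_0^3 c·x^n dx = c·3^(n+1)/(n+1):
  ∫_0^3 u(x)^2 dx = ∫_0^3 (4*x^8 + 12*x^7 + 17*x^6 + 16*x^5 + 6*x^4 - 2*x^3 - 3*x^2 - 2*x + 1) dx. Term by term:
    ∫_0^3 4*x^8 dx = 8748;  ∫_0^3 12*x^7 dx = 19683/2;  ∫_0^3 17*x^6 dx = 37179/7;
    ∫_0^3 16*x^5 dx = 1944;  ∫_0^3 6*x^4 dx = 1458/5;  ∫_0^3 -2*x^3 dx = -81/2;
    ∫_0^3 -3*x^2 dx = -27;  ∫_0^3 -2*x dx = -9;  ∫_0^3 1 dx = 3.
  Sum: 8748 + 19683/2 + 37179/7 + 1944 + 1458/5 − 81/2 − 27 − 9 + 3 = 912201/35.
  ∫_0^3 u'(x)^2 dx = ∫_0^3 (64*x^6 + 144*x^5 + 145*x^4 + 88*x^3 + 34*x^2 + 8*x + 1) dx. Term by term:
    ∫_0^3 64*x^6 dx = 139968/7;  ∫_0^3 144*x^5 dx = 17496;  ∫_0^3 145*x^4 dx = 7047;
    ∫_0^3 88*x^3 dx = 1782;  ∫_0^3 34*x^2 dx = 306;  ∫_0^3 8*x dx = 36;
    ∫_0^3 1 dx = 3.
  Sum: 139968/7 + 17496 + 7047 + 1782 + 306 + 36 + 3 = 326658/7.
Adding: ||u||_{H^1}^2 = 912201/35 + 326658/7 = 2545491/35.


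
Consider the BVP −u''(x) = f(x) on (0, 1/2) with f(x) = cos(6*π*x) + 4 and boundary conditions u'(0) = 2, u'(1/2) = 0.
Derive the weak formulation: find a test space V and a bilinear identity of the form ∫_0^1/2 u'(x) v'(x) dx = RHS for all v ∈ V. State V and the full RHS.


V = H^1(0, 1/2) (v unrestricted at boundary; u is determined up to an additive constant); weak form: ∫_0^1/2 u'v' dx = ∫_0^1/2 (cos(6*π*x) + 4) v dx − 2·v(0) for all v ∈ V.

Multiply both sides by a test function v and integrate from 0 to 1/2:
  ∫_0^1/2 −u''(x) v(x) dx = ∫_0^1/2 f(x) v(x) dx.
Integrate the LHS by parts once:
  ∫_0^1/2 −u'' v dx = −[u'(x) v(x)]_0^1/2 + ∫_0^1/2 u'(x) v'(x) dx.
Thus ∫_0^1/2 u'(x) v'(x) dx = ∫_0^1/2 f(x) v(x) dx + [u'(x) v(x)]_0^1/2.
Choose V so that boundary terms are either known or forced to vanish.
u has inhomogeneous Neumann u'(0) = 2, u'(1/2) = 0. [u' v]_0^1/2 = (0)·v(1/2) − (2)·v(0) = − 2·v(0). Take V = H^1(0, 1/2); boundary term becomes part of RHS.
Weak formulation: find u (satisfying any essential BC) such that ∫_0^1/2 u'(x) v'(x) dx = ∫_0^1/2 f v dx − 2·v(0) for all v ∈ V (Neumann data are natural BCs: they enter the RHS as boundary terms).
Substituting f(x) = cos(6*π*x) + 4, the right-hand side is ∫_0^1/2 (cos(6*π*x) + 4) v dx − 2·v(0).
Compatibility check (pure Neumann): taking v ≡ 1 ∈ V gives 0 = ∫_0^1/2 f dx + (0) − (2), i.e. ∫_0^1/2 f dx must equal u'(0) − u'(1/2) = 2. Indeed ∫_0^1/2 (cos(6*π*x) + 4) dx = 2, so the data are compatible. The solution is then unique only up to an additive constant (fix it e.g. by requiring ∫_0^1/2 u dx = 0).


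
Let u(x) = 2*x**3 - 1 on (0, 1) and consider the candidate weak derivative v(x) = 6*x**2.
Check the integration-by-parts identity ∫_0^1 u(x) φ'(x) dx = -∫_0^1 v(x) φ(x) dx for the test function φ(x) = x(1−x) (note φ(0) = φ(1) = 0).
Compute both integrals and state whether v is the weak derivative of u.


LHS = -3/10, RHS = -3/10. Yes, v = u' weakly.

u(x) = 2*x**3 - 1, classical derivative u'(x) = 6*x**2.
φ(x) = x(1−x), so φ'(x) = 1 - 2*x.
Note φ(0) = φ(1) = 0, so the boundary term u·φ vanishes.
LHS = ∫_0^1 u(x) φ'(x) dx = ∫_0^1 (-4*x^4 + 2*x^3 + 2*x - 1) dx. Term by term:
  ∫_0^1 -4*x^4 dx = -4/5;  ∫_0^1 2*x^3 dx = 1/2;  ∫_0^1 2*x dx = 1;
  ∫_0^1 -1 dx = -1.
Sum: -4/5 + 1/2 + 1 − 1 = -3/10.
So LHS = -3/10.
∫_0^1 v(x) φ(x) dx = ∫_0^1 (-6*x^4 + 6*x^3) dx. Term by term:
  ∫_0^1 -6*x^4 dx = -6/5;  ∫_0^1 6*x^3 dx = 3/2.
Sum: -6/5 + 3/2 = 3/10.
So RHS = -∫_0^1 v(x) φ(x) dx = -3/10.
LHS = RHS, so the identity holds for this test φ.
Moreover u is smooth here and v(x) = u'(x) = 6*x**2 pointwise, so the identity holds for every test function. Hence v is the weak derivative of u.


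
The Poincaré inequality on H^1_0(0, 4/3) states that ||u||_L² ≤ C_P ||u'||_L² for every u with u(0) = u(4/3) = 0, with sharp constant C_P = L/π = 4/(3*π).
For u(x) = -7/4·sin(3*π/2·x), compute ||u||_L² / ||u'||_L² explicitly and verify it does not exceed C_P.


||u||_L² / ||u'||_L² = 2/(3*π) < C_P = 4/(3*π).

u(x) = -7/4·sin(3*π/2·x), so u'(x) = -21*π*cos(3*π*x/2)/8.
Writing u(x) = A·sin(kπx/L) with A = -7/4 and k = 2, use ∫_0^L sin²(kπx/L) dx = L/2 and ∫_0^L cos²(kπx/L) dx = L/2.
u² = 49/16·sin²(3*π/2·x) and (u')² = 441*π^2/64·cos²(3*π/2·x), and each of sin², cos² integrates to L/2 = 2/3 over (0, 4/3).
∫_0^4/3 u² dx = 49/24, so ||u||_L² = 7*sqrt(6)/12.
∫_0^4/3 (u')² dx = 147*π^2/32, so ||u'||_L² = 7*sqrt(6)*π/8.
Ratio ||u||_L² / ||u'||_L² = 2/(3*π).
Sharp Poincaré constant on H^1_0(0, 4/3) is C_P = L/π = 4/(3*π), achieved by sin(3*π/4·x).
This is the k = 2 harmonic; the ratio L/(kπ) is strictly less than C_P = L/π, consistent with the sharp inequality ||u||_L² ≤ C_P ||u'||_L².


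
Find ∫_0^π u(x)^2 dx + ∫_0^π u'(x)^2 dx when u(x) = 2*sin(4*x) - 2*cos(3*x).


||u||_{H^1(0,π)}^2 = -640/7 + 54*π

u'(x) = 6*sin(3*x) + 8*cos(4*x).
Expand u² and (u')² and integrate term by term on (0, π), using: for integers n ≥ 1, ∫_0^π sin²(nx) dx = ∫_0^π cos²(nx) dx = π/2; for n ≠ n', ∫_0^π sin(nx)sin(n'x) dx = ∫_0^π cos(nx)cos(n'x) dx = 0; and by product-to-sum, ∫_0^π sin(nx)cos(n'x) dx = ½∫_0^π [sin((n+n')x) + sin((n−n')x)] dx, which is 0 when n+n' is even and 2n/(n²−n'²) when n+n' is odd (it need not vanish on (0, π)).
  u² squared terms: (-2)²·∫cos(3x)² dx = 4·π/2 = 2*π;  (2)²·∫sin(4x)² dx = 4·π/2 = 2*π.
  u² cross terms: 2·(-2)·(2)·∫cos(3x)·sin(4x) dx = -8·(8/7) = -64/7.
  So ∫_0^π u² dx = 2*π + 2*π − 64/7 = -64/7 + 4*π.
  (u')² squared terms: (6)²·∫sin(3x)² dx = 36·π/2 = 18*π;  (8)²·∫cos(4x)² dx = 64·π/2 = 32*π.
  (u')² cross terms: 2·(6)·(8)·∫sin(3x)·cos(4x) dx = 96·(-6/7) = -576/7.
  So ∫_0^π (u')² dx = 18*π + 32*π − 576/7 = -576/7 + 50*π.
||u||_{H^1}^2 = (-64/7 + 4*π) + (-576/7 + 50*π) = -640/7 + 54*π.


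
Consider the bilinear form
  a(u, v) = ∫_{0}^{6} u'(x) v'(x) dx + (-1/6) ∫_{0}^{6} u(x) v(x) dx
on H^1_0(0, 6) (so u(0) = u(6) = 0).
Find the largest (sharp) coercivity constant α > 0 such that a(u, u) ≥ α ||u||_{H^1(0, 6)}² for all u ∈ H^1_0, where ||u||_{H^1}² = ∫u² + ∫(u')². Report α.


α = (-6 + π^2)/(π^2 + 36)

Coercivity of a(·,·) on H^1_0(0, 6) means a(u, u) ≥ α ||u||_{H^1}² for every u ∈ H^1_0.
The interval has length L = 6, and Poincaré/coercivity depend only on L. Here a(u, u) = ∫(u')² + (-1/6)·∫u².
Here c = -1/6 < 0 with |c| < (π/L)² = π^2/36, so coercivity still holds. The condition a(u,u) ≥ α||u||_{H^1}² reads (1−α)∫(u')² ≥ (α−c)∫u². Any admissible α is ≤ 1 (rapidly oscillating u have ∫u²/∫(u')² → 0), and α = 1 would force 0 ≥ (1−c)∫u², impossible since c < 1; so 1−α > 0. By the sharp Poincaré inequality on H^1_0 of an interval of length L, ∫(u')² ≥ (π/L)²∫u² with equality for the first sine mode sin(π(x−x₀)/L) (x₀ the left endpoint), so the inequality holds for all u iff (1−α)(π/L)² ≥ α − c, i.e. α ≤ ((π/L)² + c)/((π/L)² + 1) = (1 + c(L/π)²)/(1 + (L/π)²). (Direct route, valid since c ≤ 0: Poincaré gives c∫u² ≥ c(L/π)²∫(u')², so a(u,u) ≥ (1 + c(L/π)²)∫(u')², while ||u||_{H^1}² ≤ (1 + (L/π)²)∫(u')²; dividing yields the same α.) With (π/L)² = π^2/36 and c = -1/6, the largest admissible constant is α = ((π/L)² + c)/((π/L)² + 1).
Simplifying, α = (-6 + π^2)/(π^2 + 36).


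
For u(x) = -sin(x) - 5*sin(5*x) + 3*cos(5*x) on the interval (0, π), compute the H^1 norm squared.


||u||_{H^1(0,π)}^2 = 443*π

u'(x) = -15*sin(5*x) - cos(x) - 25*cos(5*x).
Expand u² and (u')² and integrate term by term on (0, π), using: for integers n ≥ 1, ∫_0^π sin²(nx) dx = ∫_0^π cos²(nx) dx = π/2; for n ≠ n', ∫_0^π sin(nx)sin(n'x) dx = ∫_0^π cos(nx)cos(n'x) dx = 0; and by product-to-sum, ∫_0^π sin(nx)cos(n'x) dx = ½∫_0^π [sin((n+n')x) + sin((n−n')x)] dx, which is 0 when n+n' is even and 2n/(n²−n'²) when n+n' is odd (it need not vanish on (0, π)).
  u² squared terms: (-1)²·∫sin(x)² dx = 1·π/2 = π/2;  (-5)²·∫sin(5x)² dx = 25·π/2 = 25*π/2;  (3)²·∫cos(5x)² dx = 9·π/2 = 9*π/2.
  u² cross terms: 2·(-1)·(-5)·∫sin(x)·sin(5x) dx = 10·(0) = 0;  2·(-1)·(3)·∫sin(x)·cos(5x) dx = -6·(0) = 0;  2·(-5)·(3)·∫sin(5x)·cos(5x) dx = -30·(0) = 0.
  So ∫_0^π u² dx = π/2 + 25*π/2 + 9*π/2 + 0 + 0 + 0 = 35*π/2.
  (u')² squared terms: (-1)²·∫cos(x)² dx = 1·π/2 = π/2;  (-25)²·∫cos(5x)² dx = 625·π/2 = 625*π/2;  (-15)²·∫sin(5x)² dx = 225·π/2 = 225*π/2.
  (u')² cross terms: 2·(-1)·(-25)·∫cos(x)·cos(5x) dx = 50·(0) = 0;  2·(-1)·(-15)·∫cos(x)·sin(5x) dx = 30·(0) = 0;  2·(-25)·(-15)·∫cos(5x)·sin(5x) dx = 750·(0) = 0.
  So ∫_0^π (u')² dx = π/2 + 625*π/2 + 225*π/2 + 0 + 0 + 0 = 851*π/2.
||u||_{H^1}^2 = (35*π/2) + (851*π/2) = 443*π.


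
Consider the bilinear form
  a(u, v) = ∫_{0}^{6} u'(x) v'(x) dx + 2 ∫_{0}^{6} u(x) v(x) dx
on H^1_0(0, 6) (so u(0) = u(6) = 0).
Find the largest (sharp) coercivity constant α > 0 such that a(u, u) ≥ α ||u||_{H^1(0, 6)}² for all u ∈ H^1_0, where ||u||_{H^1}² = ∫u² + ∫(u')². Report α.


α = 1

Coercivity of a(·,·) on H^1_0(0, 6) means a(u, u) ≥ α ||u||_{H^1}² for every u ∈ H^1_0.
The interval has length L = 6, and Poincaré/coercivity depend only on L. Here a(u, u) = ∫(u')² + (2)·∫u².
Here c = 2 ≥ 1, so a(u,u) = ∫(u')² + c∫u² ≥ ∫(u')² + ∫u² = ||u||_{H^1}², i.e. α = 1 works. No larger α is possible: a(u,u) ≥ α||u||_{H^1}² means (1−α)∫(u')² ≥ (α−c)∫u², and for the modes u_n = sin(nπ(x−x₀)/L) (x₀ the left endpoint) one has ∫u_n²/∫(u_n')² = (L/(nπ))² → 0, so a(u_n,u_n)/||u_n||_{H^1}² → 1. Hence the optimal constant is α = 1.
Therefore α = 1.


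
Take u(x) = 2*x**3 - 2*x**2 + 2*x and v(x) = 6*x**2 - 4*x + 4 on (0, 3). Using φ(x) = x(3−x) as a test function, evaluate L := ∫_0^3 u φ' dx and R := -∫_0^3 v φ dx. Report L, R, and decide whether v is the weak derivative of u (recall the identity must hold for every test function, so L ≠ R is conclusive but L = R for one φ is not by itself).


LHS = -549/10, RHS = -639/10. No, v is not the weak derivative of u.

u(x) = 2*x**3 - 2*x**2 + 2*x, classical derivative u'(x) = 6*x**2 - 4*x + 2.
φ(x) = x(3−x), so φ'(x) = 3 - 2*x.
Note φ(0) = φ(3) = 0, so the boundary term u·φ vanishes.
LHS = ∫_0^3 u(x) φ'(x) dx = ∫_0^3 (-4*x^4 + 10*x^3 - 10*x^2 + 6*x) dx. Term by term:
  ∫_0^3 -4*x^4 dx = -972/5;  ∫_0^3 10*x^3 dx = 405/2;  ∫_0^3 -10*x^2 dx = -90;
  ∫_0^3 6*x dx = 27.
Sum: -972/5 + 405/2 − 90 + 27 = -549/10.
So LHS = -549/10.
∫_0^3 v(x) φ(x) dx = ∫_0^3 (-6*x^4 + 22*x^3 - 16*x^2 + 12*x) dx. Term by term:
  ∫_0^3 -6*x^4 dx = -1458/5;  ∫_0^3 22*x^3 dx = 891/2;  ∫_0^3 -16*x^2 dx = -144;
  ∫_0^3 12*x dx = 54.
Sum: -1458/5 + 891/2 − 144 + 54 = 639/10.
So RHS = -∫_0^3 v(x) φ(x) dx = -639/10.
LHS − RHS = 9 ≠ 0, so the identity fails.
(For a valid weak derivative the identity must hold for EVERY test function, in particular this one. The failure shows v is NOT the weak derivative of u.)
Correct weak derivative would be u'(x) = 6*x**2 - 4*x + 2.


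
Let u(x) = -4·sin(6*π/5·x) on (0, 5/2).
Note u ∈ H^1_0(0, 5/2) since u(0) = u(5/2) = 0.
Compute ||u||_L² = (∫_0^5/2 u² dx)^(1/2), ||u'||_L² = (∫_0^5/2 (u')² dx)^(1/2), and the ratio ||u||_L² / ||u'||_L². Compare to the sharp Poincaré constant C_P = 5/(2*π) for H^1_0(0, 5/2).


||u||_L² / ||u'||_L² = 5/(6*π) < C_P = 5/(2*π).

u(x) = -4·sin(6*π/5·x), so u'(x) = -24*π*cos(6*π*x/5)/5.
Writing u(x) = A·sin(kπx/L) with A = -4 and k = 3, use ∫_0^L sin²(kπx/L) dx = L/2 and ∫_0^L cos²(kπx/L) dx = L/2.
u² = 16·sin²(6*π/5·x) and (u')² = 576*π^2/25·cos²(6*π/5·x), and each of sin², cos² integrates to L/2 = 5/4 over (0, 5/2).
∫_0^5/2 u² dx = 20, so ||u||_L² = 2*sqrt(5).
∫_0^5/2 (u')² dx = 144*π^2/5, so ||u'||_L² = 12*sqrt(5)*π/5.
Ratio ||u||_L² / ||u'||_L² = 5/(6*π).
Sharp Poincaré constant on H^1_0(0, 5/2) is C_P = L/π = 5/(2*π), achieved by sin(2*π/5·x).
This is the k = 3 harmonic; the ratio L/(kπ) is strictly less than C_P = L/π, consistent with the sharp inequality ||u||_L² ≤ C_P ||u'||_L².


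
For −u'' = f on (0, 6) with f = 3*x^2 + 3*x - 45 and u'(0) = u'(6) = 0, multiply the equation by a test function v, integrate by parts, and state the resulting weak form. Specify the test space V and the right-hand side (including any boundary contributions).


V = H^1(0, 6) (no boundary constraint on v; u is determined up to an additive constant); weak form: ∫_0^6 u'v' dx = ∫_0^6 (3*x^2 + 3*x - 45) v dx for all v ∈ V.

Multiply both sides by a test function v and integrate from 0 to 6:
  ∫_0^6 −u''(x) v(x) dx = ∫_0^6 f(x) v(x) dx.
Integrate the LHS by parts once:
  ∫_0^6 −u'' v dx = −[u'(x) v(x)]_0^6 + ∫_0^6 u'(x) v'(x) dx.
Thus ∫_0^6 u'(x) v'(x) dx = ∫_0^6 f(x) v(x) dx + [u'(x) v(x)]_0^6.
Choose V so that boundary terms are either known or forced to vanish.
u has homogeneous Neumann: u'(0) = u'(6) = 0. So [u' v]_0^6 = 0·v(6) − 0·v(0) = 0 for any v; take V = H^1(0, 6).
Weak formulation: find u (satisfying any essential BC) such that ∫_0^6 u'(x) v'(x) dx = ∫_0^6 f v dx for all v ∈ V (homogeneous Neumann, so boundary terms vanish).
Substituting f(x) = 3*x^2 + 3*x - 45, the right-hand side is ∫_0^6 (3*x^2 + 3*x - 45) v dx.
Compatibility check (pure Neumann): taking v ≡ 1 ∈ V gives 0 = ∫_0^6 f dx + (0) − (0), i.e. ∫_0^6 f dx must equal u'(0) − u'(6) = 0. Indeed ∫_0^6 (3*x^2 + 3*x - 45) dx = 0, so the data are compatible. The solution is then unique only up to an additive constant (fix it e.g. by requiring ∫_0^6 u dx = 0).


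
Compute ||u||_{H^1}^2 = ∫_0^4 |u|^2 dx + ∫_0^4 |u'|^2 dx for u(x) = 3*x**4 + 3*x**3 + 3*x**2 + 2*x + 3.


||u||_{H^1}^2 = 109839476/105

The H^1 norm (squared) on an interval (0, L) is
  ||u||_{H^1}^2 = ∫_0^L u(x)^2 dx + ∫_0^L u'(x)^2 dx.
Compute u'(x) = 12*x**3 + 9*x**2 + 6*x + 2.
Then u(x)^2 = 9*x**8 + 18*x**7 + 27*x**6 + 30*x**5 + 39*x**4 + 30*x**3 + 22*x**2 + 12*x + 9 and u'(x)^2 = 144*x**6 + 216*x**5 + 225*x**4 + 156*x**3 + 72*x**2 + 24*x + 4.
Integrate each monomial from 0 to 4 using ∫_0^4 c·x^n dx = c·4^(n+1)/(n+1):
  ∫_0^4 u(x)^2 dx = ∫_0^4 (9*x^8 + 18*x^7 + 27*x^6 + 30*x^5 + 39*x^4 + 30*x^3 + 22*x^2 + 12*x + 9) dx. Term by term:
    ∫_0^4 9*x^8 dx = 262144;  ∫_0^4 18*x^7 dx = 147456;  ∫_0^4 27*x^6 dx = 442368/7;
    ∫_0^4 30*x^5 dx = 20480;  ∫_0^4 39*x^4 dx = 39936/5;  ∫_0^4 30*x^3 dx = 1920;
    ∫_0^4 22*x^2 dx = 1408/3;  ∫_0^4 12*x dx = 96;  ∫_0^4 9 dx = 36.
  Sum: 262144 + 147456 + 442368/7 + 20480 + 39936/5 + 1920 + 1408/3 + 96 + 36 = 52897316/105.
  ∫_0^4 u'(x)^2 dx = ∫_0^4 (144*x^6 + 216*x^5 + 225*x^4 + 156*x^3 + 72*x^2 + 24*x + 4) dx. Term by term:
    ∫_0^4 144*x^6 dx = 2359296/7;  ∫_0^4 216*x^5 dx = 147456;  ∫_0^4 225*x^4 dx = 46080;
    ∫_0^4 156*x^3 dx = 9984;  ∫_0^4 72*x^2 dx = 1536;  ∫_0^4 24*x dx = 192;
    ∫_0^4 4 dx = 16.
  Sum: 2359296/7 + 147456 + 46080 + 9984 + 1536 + 192 + 16 = 3796144/7.
Adding: ||u||_{H^1}^2 = 52897316/105 + 3796144/7 = 109839476/105.


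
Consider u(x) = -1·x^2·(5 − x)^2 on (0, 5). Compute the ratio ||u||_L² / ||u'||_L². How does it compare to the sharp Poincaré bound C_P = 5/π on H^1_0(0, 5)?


||u||_L² / ||u'||_L² = 5*sqrt(3)/6 < C_P = 5/π.

u(x) = -1·x^2·(5 − x)^2, so u'(x) = 2*x*(x*(5 - x) - (x - 5)^2).
u(x) = -1·x^2·(5 − x)^2 vanishes at x = 0 and x = 5, so u ∈ H^1_0(0, 5). Differentiate via the product rule and integrate the resulting polynomials term by term.
  ∫_0^5 u² dx = ∫_0^5 (x^8 - 20*x^7 + 150*x^6 - 500*x^5 + 625*x^4) dx. Term by term:
    ∫_0^5 x^8 dx = 1953125/9;  ∫_0^5 -20*x^7 dx = -1953125/2;  ∫_0^5 150*x^6 dx = 11718750/7;
    ∫_0^5 -500*x^5 dx = -3906250/3;  ∫_0^5 625*x^4 dx = 390625.
  Sum: 1953125/9 − 1953125/2 + 11718750/7 − 3906250/3 + 390625 = 390625/126.
  ∫_0^5 (u')² dx = ∫_0^5 (16*x^6 - 240*x^5 + 1300*x^4 - 3000*x^3 + 2500*x^2) dx. Term by term:
    ∫_0^5 16*x^6 dx = 1250000/7;  ∫_0^5 -240*x^5 dx = -625000;  ∫_0^5 1300*x^4 dx = 812500;
    ∫_0^5 -3000*x^3 dx = -468750;  ∫_0^5 2500*x^2 dx = 312500/3.
  Sum: 1250000/7 − 625000 + 812500 − 468750 + 312500/3 = 31250/21.
∫_0^5 u² dx = 390625/126, so ||u||_L² = 625*sqrt(14)/42.
∫_0^5 (u')² dx = 31250/21, so ||u'||_L² = 125*sqrt(42)/21.
Ratio ||u||_L² / ||u'||_L² = 5*sqrt(3)/6.
Sharp Poincaré constant on H^1_0(0, 5) is C_P = L/π = 5/π, achieved by sin(π/5·x).
A polynomial bump cannot attain the sharp Poincaré constant (only the first sine eigenfunction does), so the ratio is strictly less than C_P, consistent with ||u||_L² ≤ C_P ||u'||_L².


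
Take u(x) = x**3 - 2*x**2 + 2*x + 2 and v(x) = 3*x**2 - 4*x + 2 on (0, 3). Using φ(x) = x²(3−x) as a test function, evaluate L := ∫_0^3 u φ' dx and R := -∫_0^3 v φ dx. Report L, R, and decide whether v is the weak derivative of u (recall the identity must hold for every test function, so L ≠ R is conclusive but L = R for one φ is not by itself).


LHS = -189/5, RHS = -189/5. Yes, v = u' weakly.

u(x) = x**3 - 2*x**2 + 2*x + 2, classical derivative u'(x) = 3*x**2 - 4*x + 2.
φ(x) = x²(3−x), so φ'(x) = 3*x*(2 - x).
Note φ(0) = φ(3) = 0, so the boundary term u·φ vanishes.
LHS = ∫_0^3 u(x) φ'(x) dx = ∫_0^3 (-3*x^5 + 12*x^4 - 18*x^3 + 6*x^2 + 12*x) dx. Term by term:
  ∫_0^3 -3*x^5 dx = -729/2;  ∫_0^3 12*x^4 dx = 2916/5;  ∫_0^3 -18*x^3 dx = -729/2;
  ∫_0^3 6*x^2 dx = 54;  ∫_0^3 12*x dx = 54.
Sum: -729/2 + 2916/5 − 729/2 + 54 + 54 = -189/5.
So LHS = -189/5.
∫_0^3 v(x) φ(x) dx = ∫_0^3 (-3*x^5 + 13*x^4 - 14*x^3 + 6*x^2) dx. Term by term:
  ∫_0^3 -3*x^5 dx = -729/2;  ∫_0^3 13*x^4 dx = 3159/5;  ∫_0^3 -14*x^3 dx = -567/2;
  ∫_0^3 6*x^2 dx = 54.
Sum: -729/2 + 3159/5 − 567/2 + 54 = 189/5.
So RHS = -∫_0^3 v(x) φ(x) dx = -189/5.
LHS = RHS, so the identity holds for this test φ.
Moreover u is smooth here and v(x) = u'(x) = 3*x**2 - 4*x + 2 pointwise, so the identity holds for every test function. Hence v is the weak derivative of u.


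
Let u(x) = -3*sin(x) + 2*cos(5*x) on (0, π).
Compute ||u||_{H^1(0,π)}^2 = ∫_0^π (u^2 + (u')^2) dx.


||u||_{H^1(0,π)}^2 = 61*π

u'(x) = -10*sin(5*x) - 3*cos(x).
Expand u² and (u')² and integrate term by term on (0, π), using: for integers n ≥ 1, ∫_0^π sin²(nx) dx = ∫_0^π cos²(nx) dx = π/2; for n ≠ n', ∫_0^π sin(nx)sin(n'x) dx = ∫_0^π cos(nx)cos(n'x) dx = 0; and by product-to-sum, ∫_0^π sin(nx)cos(n'x) dx = ½∫_0^π [sin((n+n')x) + sin((n−n')x)] dx, which is 0 when n+n' is even and 2n/(n²−n'²) when n+n' is odd (it need not vanish on (0, π)).
  u² squared terms: (-3)²·∫sin(x)² dx = 9·π/2 = 9*π/2;  (2)²·∫cos(5x)² dx = 4·π/2 = 2*π.
  u² cross terms: 2·(-3)·(2)·∫sin(x)·cos(5x) dx = -12·(0) = 0.
  So ∫_0^π u² dx = 9*π/2 + 2*π + 0 = 13*π/2.
  (u')² squared terms: (-10)²·∫sin(5x)² dx = 100·π/2 = 50*π;  (-3)²·∫cos(x)² dx = 9·π/2 = 9*π/2.
  (u')² cross terms: 2·(-10)·(-3)·∫sin(5x)·cos(x) dx = 60·(0) = 0.
  So ∫_0^π (u')² dx = 50*π + 9*π/2 + 0 = 109*π/2.
||u||_{H^1}^2 = (13*π/2) + (109*π/2) = 61*π.


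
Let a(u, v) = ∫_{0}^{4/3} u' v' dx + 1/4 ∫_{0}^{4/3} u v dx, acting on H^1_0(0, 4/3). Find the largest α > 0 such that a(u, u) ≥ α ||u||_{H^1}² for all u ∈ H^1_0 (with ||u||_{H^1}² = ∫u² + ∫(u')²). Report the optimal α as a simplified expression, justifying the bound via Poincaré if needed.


α = (4 + 9*π^2)/(16 + 9*π^2)

Coercivity of a(·,·) on H^1_0(0, 4/3) means a(u, u) ≥ α ||u||_{H^1}² for every u ∈ H^1_0.
The interval has length L = 4/3, and Poincaré/coercivity depend only on L. Here a(u, u) = ∫(u')² + (1/4)·∫u².
Here 0 < c = 1/4 < 1. The condition a(u,u) ≥ α||u||_{H^1}² reads (1−α)∫(u')² ≥ (α−c)∫u². Any admissible α is ≤ 1 (rapidly oscillating u have ∫u²/∫(u')² → 0), and α = 1 would force 0 ≥ (1−c)∫u², impossible since c < 1; so 1−α > 0. By the sharp Poincaré inequality on H^1_0 of an interval of length L, ∫(u')² ≥ (π/L)²∫u² with equality for the first sine mode sin(π(x−x₀)/L) (x₀ the left endpoint), so the inequality holds for all u iff (1−α)(π/L)² ≥ α − c, i.e. α ≤ ((π/L)² + c)/((π/L)² + 1) = (1 + c(L/π)²)/(1 + (L/π)²). With (π/L)² = 9*π^2/16 and c = 1/4, the largest admissible constant is α = ((π/L)² + c)/((π/L)² + 1).
Simplifying, α = (4 + 9*π^2)/(16 + 9*π^2).


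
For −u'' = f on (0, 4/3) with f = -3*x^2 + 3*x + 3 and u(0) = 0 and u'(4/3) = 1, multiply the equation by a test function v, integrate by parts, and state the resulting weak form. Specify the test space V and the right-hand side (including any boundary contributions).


V = {v ∈ H^1(0, 4/3) : v(0) = 0} (test functions vanish at x = 0 where u is specified); weak form: ∫_0^4/3 u'v' dx = ∫_0^4/3 (-3*x^2 + 3*x + 3) v dx + v(4/3) for all v ∈ V.

Multiply both sides by a test function v and integrate from 0 to 4/3:
  ∫_0^4/3 −u''(x) v(x) dx = ∫_0^4/3 f(x) v(x) dx.
Integrate the LHS by parts once:
  ∫_0^4/3 −u'' v dx = −[u'(x) v(x)]_0^4/3 + ∫_0^4/3 u'(x) v'(x) dx.
Thus ∫_0^4/3 u'(x) v'(x) dx = ∫_0^4/3 f(x) v(x) dx + [u'(x) v(x)]_0^4/3.
Choose V so that boundary terms are either known or forced to vanish.
Mixed BC: u(0) = 0 (Dirichlet) and u'(4/3) = 1 (Neumann). Define V = {v ∈ H^1(0, 4/3) : v(0) = 0}. Then [u' v]_0^4/3 = u'(4/3)·v(4/3) − u'(0)·0 = v(4/3).
Weak formulation: find u (satisfying any essential BC) such that ∫_0^4/3 u'(x) v'(x) dx = ∫_0^4/3 f v dx + v(4/3) for all v ∈ V (Dirichlet at 0 absorbed into V; Neumann datum at x = 4/3 contributes the boundary term).
Substituting f(x) = -3*x^2 + 3*x + 3, the right-hand side is ∫_0^4/3 (-3*x^2 + 3*x + 3) v dx + v(4/3).


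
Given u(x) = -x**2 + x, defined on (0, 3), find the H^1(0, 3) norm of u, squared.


||u||_{H^1}^2 = 381/10

The H^1 norm (squared) on an interval (0, L) is
  ||u||_{H^1}^2 = ∫_0^L u(x)^2 dx + ∫_0^L u'(x)^2 dx.
Compute u'(x) = 1 - 2*x.
Then u(x)^2 = x**4 - 2*x**3 + x**2 and u'(x)^2 = 4*x**2 - 4*x + 1.
Integrate each monomial from 0 to 3 using ∫_0^3 c·x^n dx = c·3^(n+1)/(n+1):
  ∫_0^3 u(x)^2 dx = ∫_0^3 (x^4 - 2*x^3 + x^2) dx. Term by term:
    ∫_0^3 x^4 dx = 243/5;  ∫_0^3 -2*x^3 dx = -81/2;  ∫_0^3 x^2 dx = 9.
  Sum: 243/5 − 81/2 + 9 = 171/10.
  ∫_0^3 u'(x)^2 dx = ∫_0^3 (4*x^2 - 4*x + 1) dx. Term by term:
    ∫_0^3 4*x^2 dx = 36;  ∫_0^3 -4*x dx = -18;  ∫_0^3 1 dx = 3.
  Sum: 36 − 18 + 3 = 21.
Adding: ||u||_{H^1}^2 = 171/10 + 21 = 381/10.


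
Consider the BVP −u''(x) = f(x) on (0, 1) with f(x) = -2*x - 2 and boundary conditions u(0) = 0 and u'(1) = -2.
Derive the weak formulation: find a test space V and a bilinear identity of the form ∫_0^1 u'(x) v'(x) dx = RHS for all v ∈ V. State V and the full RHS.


V = {v ∈ H^1(0, 1) : v(0) = 0} (test functions vanish at x = 0 where u is specified); weak form: ∫_0^1 u'v' dx = ∫_0^1 (-2*x - 2) v dx − 2·v(1) for all v ∈ V.

Multiply both sides by a test function v and integrate from 0 to 1:
  ∫_0^1 −u''(x) v(x) dx = ∫_0^1 f(x) v(x) dx.
Integrate the LHS by parts once:
  ∫_0^1 −u'' v dx = −[u'(x) v(x)]_0^1 + ∫_0^1 u'(x) v'(x) dx.
Thus ∫_0^1 u'(x) v'(x) dx = ∫_0^1 f(x) v(x) dx + [u'(x) v(x)]_0^1.
Choose V so that boundary terms are either known or forced to vanish.
Mixed BC: u(0) = 0 (Dirichlet) and u'(1) = -2 (Neumann). Define V = {v ∈ H^1(0, 1) : v(0) = 0}. Then [u' v]_0^1 = u'(1)·v(1) − u'(0)·0 = − 2·v(1).
Weak formulation: find u (satisfying any essential BC) such that ∫_0^1 u'(x) v'(x) dx = ∫_0^1 f v dx − 2·v(1) for all v ∈ V (Dirichlet at 0 absorbed into V; Neumann datum at x = 1 contributes the boundary term).
Substituting f(x) = -2*x - 2, the right-hand side is ∫_0^1 (-2*x - 2) v dx − 2·v(1).


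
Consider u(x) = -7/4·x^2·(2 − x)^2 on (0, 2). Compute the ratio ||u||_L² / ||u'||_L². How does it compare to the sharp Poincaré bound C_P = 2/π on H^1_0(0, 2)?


||u||_L² / ||u'||_L² = sqrt(3)/3 < C_P = 2/π.

u(x) = -7/4·x^2·(2 − x)^2, so u'(x) = 7*x*(-x^2 + 3*x - 2).
u(x) = -7/4·x^2·(2 − x)^2 vanishes at x = 0 and x = 2, so u ∈ H^1_0(0, 2). Differentiate via the product rule and integrate the resulting polynomials term by term.
  ∫_0^2 u² dx = ∫_0^2 (49*x^8/16 - 49*x^7/2 + 147*x^6/2 - 98*x^5 + 49*x^4) dx. Term by term:
    ∫_0^2 49*x^8/16 dx = 1568/9;  ∫_0^2 -49*x^7/2 dx = -784;  ∫_0^2 147*x^6/2 dx = 1344;
    ∫_0^2 -98*x^5 dx = -3136/3;  ∫_0^2 49*x^4 dx = 1568/5.
  Sum: 1568/9 − 784 + 1344 − 3136/3 + 1568/5 = 112/45.
  ∫_0^2 (u')² dx = ∫_0^2 (49*x^6 - 294*x^5 + 637*x^4 - 588*x^3 + 196*x^2) dx. Term by term:
    ∫_0^2 49*x^6 dx = 896;  ∫_0^2 -294*x^5 dx = -3136;  ∫_0^2 637*x^4 dx = 20384/5;
    ∫_0^2 -588*x^3 dx = -2352;  ∫_0^2 196*x^2 dx = 1568/3.
  Sum: 896 − 3136 + 20384/5 − 2352 + 1568/3 = 112/15.
∫_0^2 u² dx = 112/45, so ||u||_L² = 4*sqrt(35)/15.
∫_0^2 (u')² dx = 112/15, so ||u'||_L² = 4*sqrt(105)/15.
Ratio ||u||_L² / ||u'||_L² = sqrt(3)/3.
Sharp Poincaré constant on H^1_0(0, 2) is C_P = L/π = 2/π, achieved by sin(π/2·x).
A polynomial bump cannot attain the sharp Poincaré constant (only the first sine eigenfunction does), so the ratio is strictly less than C_P, consistent with ||u||_L² ≤ C_P ||u'||_L².


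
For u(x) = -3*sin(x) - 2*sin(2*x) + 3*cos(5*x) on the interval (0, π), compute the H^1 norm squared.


||u||_{H^1(0,π)}^2 = 416/7 + 136*π

u'(x) = -15*sin(5*x) - 3*cos(x) - 4*cos(2*x).
Expand u² and (u')² and integrate term by term on (0, π), using: for integers n ≥ 1, ∫_0^π sin²(nx) dx = ∫_0^π cos²(nx) dx = π/2; for n ≠ n', ∫_0^π sin(nx)sin(n'x) dx = ∫_0^π cos(nx)cos(n'x) dx = 0; and by product-to-sum, ∫_0^π sin(nx)cos(n'x) dx = ½∫_0^π [sin((n+n')x) + sin((n−n')x)] dx, which is 0 when n+n' is even and 2n/(n²−n'²) when n+n' is odd (it need not vanish on (0, π)).
  u² squared terms: (-3)²·∫sin(x)² dx = 9·π/2 = 9*π/2;  (-2)²·∫sin(2x)² dx = 4·π/2 = 2*π;  (3)²·∫cos(5x)² dx = 9·π/2 = 9*π/2.
  u² cross terms: 2·(-3)·(-2)·∫sin(x)·sin(2x) dx = 12·(0) = 0;  2·(-3)·(3)·∫sin(x)·cos(5x) dx = -18·(0) = 0;  2·(-2)·(3)·∫sin(2x)·cos(5x) dx = -12·(-4/21) = 16/7.
  So ∫_0^π u² dx = 9*π/2 + 2*π + 9*π/2 + 0 + 0 + 16/7 = 16/7 + 11*π.
  (u')² squared terms: (-15)²·∫sin(5x)² dx = 225·π/2 = 225*π/2;  (-4)²·∫cos(2x)² dx = 16·π/2 = 8*π;  (-3)²·∫cos(x)² dx = 9·π/2 = 9*π/2.
  (u')² cross terms: 2·(-15)·(-4)·∫sin(5x)·cos(2x) dx = 120·(10/21) = 400/7;  2·(-15)·(-3)·∫sin(5x)·cos(x) dx = 90·(0) = 0;  2·(-4)·(-3)·∫cos(2x)·cos(x) dx = 24·(0) = 0.
  So ∫_0^π (u')² dx = 225*π/2 + 8*π + 9*π/2 + 400/7 + 0 + 0 = 400/7 + 125*π.
||u||_{H^1}^2 = (16/7 + 11*π) + (400/7 + 125*π) = 416/7 + 136*π.


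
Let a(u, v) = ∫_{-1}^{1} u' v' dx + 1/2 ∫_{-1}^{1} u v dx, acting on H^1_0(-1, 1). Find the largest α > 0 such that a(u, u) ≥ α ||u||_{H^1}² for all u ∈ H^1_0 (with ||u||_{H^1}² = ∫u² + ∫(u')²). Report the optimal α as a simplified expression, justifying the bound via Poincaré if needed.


α = (2 + π^2)/(4 + π^2)

Coercivity of a(·,·) on H^1_0(-1, 1) means a(u, u) ≥ α ||u||_{H^1}² for every u ∈ H^1_0.
The interval has length L = 2, and Poincaré/coercivity depend only on L. Here a(u, u) = ∫(u')² + (1/2)·∫u².
Here 0 < c = 1/2 < 1. The condition a(u,u) ≥ α||u||_{H^1}² reads (1−α)∫(u')² ≥ (α−c)∫u². Any admissible α is ≤ 1 (rapidly oscillating u have ∫u²/∫(u')² → 0), and α = 1 would force 0 ≥ (1−c)∫u², impossible since c < 1; so 1−α > 0. By the sharp Poincaré inequality on H^1_0 of an interval of length L, ∫(u')² ≥ (π/L)²∫u² with equality for the first sine mode sin(π(x−x₀)/L) (x₀ the left endpoint), so the inequality holds for all u iff (1−α)(π/L)² ≥ α − c, i.e. α ≤ ((π/L)² + c)/((π/L)² + 1) = (1 + c(L/π)²)/(1 + (L/π)²). With (π/L)² = π^2/4 and c = 1/2, the largest admissible constant is α = ((π/L)² + c)/((π/L)² + 1).
Simplifying, α = (2 + π^2)/(4 + π^2).


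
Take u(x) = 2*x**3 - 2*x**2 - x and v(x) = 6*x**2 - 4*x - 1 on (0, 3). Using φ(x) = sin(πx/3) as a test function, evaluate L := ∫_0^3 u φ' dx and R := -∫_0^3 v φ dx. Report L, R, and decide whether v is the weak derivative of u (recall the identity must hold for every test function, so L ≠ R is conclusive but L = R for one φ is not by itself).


LHS = -120/π + 648/π^3, RHS = -120/π + 648/π^3. Yes, v = u' weakly.

u(x) = 2*x**3 - 2*x**2 - x, classical derivative u'(x) = 6*x**2 - 4*x - 1.
φ(x) = sin(πx/3), so φ'(x) = π*cos(π*x/3)/3.
Note φ(0) = φ(3) = 0, so the boundary term u·φ vanishes.
LHS = ∫_0^3 u(x) φ'(x) dx = ∫_0^3 (2*π*x^3*cos(π*x/3)/3 - 2*π*x^2*cos(π*x/3)/3 - π*x*cos(π*x/3)/3) dx. Term by term:
  ∫_0^3 -2*π*x^2*cos(π*x/3)/3 dx = 36/π;  ∫_0^3 -π*x*cos(π*x/3)/3 dx = 6/π;  ∫_0^3 2*π*x^3*cos(π*x/3)/3 dx = -162/π + 648/π^3.
Sum: 36/π + 6/π + -162/π + 648/π^3 = -120/π + 648/π^3.
So LHS = -120/π + 648/π^3.
∫_0^3 v(x) φ(x) dx = ∫_0^3 (6*x^2*sin(π*x/3) - 4*x*sin(π*x/3) - sin(π*x/3)) dx. Term by term:
  ∫_0^3 -sin(π*x/3) dx = -6/π;  ∫_0^3 -4*x*sin(π*x/3) dx = -36/π;  ∫_0^3 6*x^2*sin(π*x/3) dx = -648/π^3 + 162/π.
Sum: -6/π − 36/π + -648/π^3 + 162/π = -648/π^3 + 120/π.
So RHS = -∫_0^3 v(x) φ(x) dx = -120/π + 648/π^3.
LHS = RHS, so the identity holds for this test φ.
Moreover u is smooth here and v(x) = u'(x) = 6*x**2 - 4*x - 1 pointwise, so the identity holds for every test function. Hence v is the weak derivative of u.


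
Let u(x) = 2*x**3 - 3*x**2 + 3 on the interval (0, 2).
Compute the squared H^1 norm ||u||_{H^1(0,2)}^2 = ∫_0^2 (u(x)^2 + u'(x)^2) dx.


||u||_{H^1}^2 = 414/7

The H^1 norm (squared) on an interval (0, L) is
  ||u||_{H^1}^2 = ∫_0^L u(x)^2 dx + ∫_0^L u'(x)^2 dx.
Compute u'(x) = 6*x**2 - 6*x.
Then u(x)^2 = 4*x**6 - 12*x**5 + 9*x**4 + 12*x**3 - 18*x**2 + 9 and u'(x)^2 = 36*x**4 - 72*x**3 + 36*x**2.
Integrate each monomial from 0 to 2 using ∫_0^2 c·x^n dx = c·2^(n+1)/(n+1):
  ∫_0^2 u(x)^2 dx = ∫_0^2 (4*x^6 - 12*x^5 + 9*x^4 + 12*x^3 - 18*x^2 + 9) dx. Term by term:
    ∫_0^2 4*x^6 dx = 512/7;  ∫_0^2 -12*x^5 dx = -128;  ∫_0^2 9*x^4 dx = 288/5;
    ∫_0^2 12*x^3 dx = 48;  ∫_0^2 -18*x^2 dx = -48;  ∫_0^2 9 dx = 18.
  Sum: 512/7 − 128 + 288/5 + 48 − 48 + 18 = 726/35.
  ∫_0^2 u'(x)^2 dx = ∫_0^2 (36*x^4 - 72*x^3 + 36*x^2) dx. Term by term:
    ∫_0^2 36*x^4 dx = 1152/5;  ∫_0^2 -72*x^3 dx = -288;  ∫_0^2 36*x^2 dx = 96.
  Sum: 1152/5 − 288 + 96 = 192/5.
Adding: ||u||_{H^1}^2 = 726/35 + 192/5 = 414/7.


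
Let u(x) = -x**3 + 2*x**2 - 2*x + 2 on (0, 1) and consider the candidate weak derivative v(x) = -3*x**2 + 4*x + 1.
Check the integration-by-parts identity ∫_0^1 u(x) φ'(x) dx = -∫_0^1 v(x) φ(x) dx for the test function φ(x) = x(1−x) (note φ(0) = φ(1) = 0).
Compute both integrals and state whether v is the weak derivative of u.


LHS = 3/20, RHS = -7/20. No, v is not the weak derivative of u.

u(x) = -x**3 + 2*x**2 - 2*x + 2, classical derivative u'(x) = -3*x**2 + 4*x - 2.
φ(x) = x(1−x), so φ'(x) = 1 - 2*x.
Note φ(0) = φ(1) = 0, so the boundary term u·φ vanishes.
LHS = ∫_0^1 u(x) φ'(x) dx = ∫_0^1 (2*x^4 - 5*x^3 + 6*x^2 - 6*x + 2) dx. Term by term:
  ∫_0^1 2*x^4 dx = 2/5;  ∫_0^1 -5*x^3 dx = -5/4;  ∫_0^1 6*x^2 dx = 2;
  ∫_0^1 -6*x dx = -3;  ∫_0^1 2 dx = 2.
Sum: 2/5 − 5/4 + 2 − 3 + 2 = 3/20.
So LHS = 3/20.
∫_0^1 v(x) φ(x) dx = ∫_0^1 (3*x^4 - 7*x^3 + 3*x^2 + x) dx. Term by term:
  ∫_0^1 3*x^4 dx = 3/5;  ∫_0^1 -7*x^3 dx = -7/4;  ∫_0^1 3*x^2 dx = 1;
  ∫_0^1 x dx = 1/2.
Sum: 3/5 − 7/4 + 1 + 1/2 = 7/20.
So RHS = -∫_0^1 v(x) φ(x) dx = -7/20.
LHS − RHS = 1/2 ≠ 0, so the identity fails.
(For a valid weak derivative the identity must hold for EVERY test function, in particular this one. The failure shows v is NOT the weak derivative of u.)
Correct weak derivative would be u'(x) = -3*x**2 + 4*x - 2.
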